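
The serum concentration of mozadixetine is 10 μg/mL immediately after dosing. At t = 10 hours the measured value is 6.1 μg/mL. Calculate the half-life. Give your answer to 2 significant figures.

14 hours

A/A₀ = 6.1/10 ≈ 0.61.
n = log₂(1.6393) ≈ 0.71312 half-lives elapsed in 10 hours.
t½ = 10/0.71312 ≈ 14.023 hours.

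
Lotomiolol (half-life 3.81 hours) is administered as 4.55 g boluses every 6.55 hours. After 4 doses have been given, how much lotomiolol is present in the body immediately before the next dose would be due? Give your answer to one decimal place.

2.0 g

The 4 doses were given 26.2, 19.65, 13.1, 6.55 hours ago.
Total = 4.55·(1/2)^(26.2/3.81) + 4.55·(1/2)^(19.65/3.81) + 4.55·(1/2)^(13.1/3.81) + 4.55·(1/2)^(6.55/3.81)
      = 0.03872 + 0.12748 + 0.41973 + 1.382 ≈ 1.9679 g.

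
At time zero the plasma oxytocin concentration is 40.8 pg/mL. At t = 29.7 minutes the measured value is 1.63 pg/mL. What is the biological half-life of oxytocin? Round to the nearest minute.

6 minutes

A/A₀ = 1.63/40.8 ≈ 0.039951.
n = log₂(25.031) ≈ 4.6456 half-lives elapsed in 29.7 minutes.
t½ = 29.7/4.6456 ≈ 6.3931 minutes.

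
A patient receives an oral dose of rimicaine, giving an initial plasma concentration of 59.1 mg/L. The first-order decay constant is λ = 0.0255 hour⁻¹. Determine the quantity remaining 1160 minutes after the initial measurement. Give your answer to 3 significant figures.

36.1 mg/L

t½ = ln 2 / λ = 0.69315 / 0.0255 ≈ 27.182 hours.
Convert the elapsed time: 1160 minutes = 19.3333 hours.
Number of half-lives: n = 19.3333/27.182 ≈ 0.71125.
Remaining = 59.1 × (1/2)^0.71125 = 59.1 × 0.61079 ≈ 36.098 mg/L.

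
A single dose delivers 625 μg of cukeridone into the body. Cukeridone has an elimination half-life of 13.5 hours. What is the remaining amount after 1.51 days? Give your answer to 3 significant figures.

Convert the elapsed time: 1.51 days = 36.24 hours.
Number of half-lives: n = 36.24/13.5 ≈ 2.6844.
Remaining = 625 × (1/2)^2.6844 = 625 × 0.15556 ≈ 97.226 μg.

97.2 μg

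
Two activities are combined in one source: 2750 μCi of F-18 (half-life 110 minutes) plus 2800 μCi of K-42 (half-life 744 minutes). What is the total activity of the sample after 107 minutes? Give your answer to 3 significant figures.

3940 μCi

F-18: 2750 × (1/2)^(107/110) = 2750 × (1/2)^0.97273 ≈ 1401.2 μCi.
K-42: 2800 × (1/2)^(107/744) = 2800 × (1/2)^0.14382 ≈ 2534.3 μCi.
Total = 1401.2 + 2534.3 ≈ 3935.6 μCi.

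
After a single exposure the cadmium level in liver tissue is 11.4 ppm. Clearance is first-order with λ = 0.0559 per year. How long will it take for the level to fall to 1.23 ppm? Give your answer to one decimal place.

39.8 years

t½ = ln 2 / λ = 0.69315 / 0.0559 ≈ 12.4 years.
Fraction remaining = 1.23/11.4 ≈ 0.10789.
n = log₂(11.4/1.23) = ln(9.2683)/ln 2 ≈ 3.2123 half-lives.
t = n × t½ = 3.2123 × 12.4 ≈ 39.832 years.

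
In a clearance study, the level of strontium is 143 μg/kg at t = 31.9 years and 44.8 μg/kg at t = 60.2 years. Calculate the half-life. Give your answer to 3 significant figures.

Over Δt = 60.2 − 31.9 = 28.3 years, the level fell by a factor of 143/44.8 ≈ 3.192.
n = log₂(3.192) ≈ 1.6744 half-lives, so t½ = 28.3/1.6744 ≈ 16.901 years.

16.9 years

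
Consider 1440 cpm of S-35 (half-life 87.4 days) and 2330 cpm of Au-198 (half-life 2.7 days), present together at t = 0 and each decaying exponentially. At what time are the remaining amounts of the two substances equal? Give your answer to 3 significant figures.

Set 1440·(1/2)^(t/87.4) = 2330·(1/2)^(t/2.7).
Taking log₂: log₂(1440/2330) = t·(1/87.4 − 1/2.7).
log₂(0.61803) = -0.69426; 1/87.4 − 1/2.7 = -0.35893.
t = -0.69426 / -0.35893 ≈ 1.9343 days.

1.93 days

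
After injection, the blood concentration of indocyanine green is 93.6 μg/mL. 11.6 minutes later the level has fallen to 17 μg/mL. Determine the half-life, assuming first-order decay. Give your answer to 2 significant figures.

4.7 minutes

A/A₀ = 17/93.6 ≈ 0.18162.
n = log₂(5.5059) ≈ 2.461 half-lives elapsed in 11.6 minutes.
t½ = 11.6/2.461 ≈ 4.7136 minutes.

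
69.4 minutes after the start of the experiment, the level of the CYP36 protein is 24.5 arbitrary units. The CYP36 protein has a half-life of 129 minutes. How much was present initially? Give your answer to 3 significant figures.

Number of half-lives elapsed: n = 69.4/129 ≈ 0.53798.
A₀ = A × 2^n = 24.5 × 2^0.53798 = 24.5 × 1.4519 ≈ 35.573 arbitrary units.

35.6 arbitrary units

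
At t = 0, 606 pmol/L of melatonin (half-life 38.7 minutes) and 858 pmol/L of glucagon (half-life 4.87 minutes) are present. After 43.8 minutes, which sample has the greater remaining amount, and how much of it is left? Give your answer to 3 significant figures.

melatonin: 606 × (1/2)^1.1318 ≈ 276.55 pmol/L.
glucagon: 858 × (1/2)^8.9938 ≈ 1.683 pmol/L.
Melatonin has more remaining, at ≈ 276.55 pmol/L.

melatonin, 277 pmol/L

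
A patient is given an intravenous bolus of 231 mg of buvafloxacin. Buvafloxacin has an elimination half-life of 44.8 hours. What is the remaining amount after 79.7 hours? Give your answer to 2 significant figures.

67 mg

Number of half-lives: n = 79.7/44.8 ≈ 1.779.
Remaining = 231 × (1/2)^1.779 = 231 × 0.29138 ≈ 67.309 mg.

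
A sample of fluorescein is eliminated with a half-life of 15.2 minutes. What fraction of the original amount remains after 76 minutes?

n = 76/15.2 ≈ 5 half-lives.
Fraction remaining = (1/2)^5 ≈ 0.03125.

0.03125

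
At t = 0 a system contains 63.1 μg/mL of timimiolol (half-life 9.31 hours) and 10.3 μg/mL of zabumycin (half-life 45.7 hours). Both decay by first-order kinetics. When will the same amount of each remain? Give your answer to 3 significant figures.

30.6 hours

Set 63.1·(1/2)^(t/9.31) = 10.3·(1/2)^(t/45.7).
Taking log₂: log₂(63.1/10.3) = t·(1/9.31 − 1/45.7).
log₂(6.1262) = 2.615; 1/9.31 − 1/45.7 = 0.08553.
t = 2.615 / 0.08553 ≈ 30.574 hours.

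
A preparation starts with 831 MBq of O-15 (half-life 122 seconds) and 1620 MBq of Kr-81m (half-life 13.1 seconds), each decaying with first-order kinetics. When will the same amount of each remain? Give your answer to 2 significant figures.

14 seconds

Set 831·(1/2)^(t/122) = 1620·(1/2)^(t/13.1).
Taking log₂: log₂(831/1620) = t·(1/122 − 1/13.1).
log₂(0.51296) = -0.96307; 1/122 − 1/13.1 = -0.068139.
t = -0.96307 / -0.068139 ≈ 14.134 seconds.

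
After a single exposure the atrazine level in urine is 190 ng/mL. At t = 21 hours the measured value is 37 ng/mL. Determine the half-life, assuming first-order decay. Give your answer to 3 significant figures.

A/A₀ = 37/190 ≈ 0.19474.
n = log₂(5.1351) ≈ 2.3604 half-lives elapsed in 21 hours.
t½ = 21/2.3604 ≈ 8.8968 hours.

8.90 hours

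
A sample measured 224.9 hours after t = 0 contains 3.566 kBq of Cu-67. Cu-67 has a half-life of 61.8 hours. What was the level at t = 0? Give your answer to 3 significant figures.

Number of half-lives elapsed: n = 224.9/61.8 ≈ 3.6392.
A₀ = A × 2^n = 3.566 × 2^3.6392 = 3.566 × 12.459 ≈ 44.43 kBq.

44.4 kBq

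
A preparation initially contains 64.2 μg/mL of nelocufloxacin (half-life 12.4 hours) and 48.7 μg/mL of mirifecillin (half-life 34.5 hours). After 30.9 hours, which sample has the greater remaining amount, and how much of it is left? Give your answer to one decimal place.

nelocufloxacin: 64.2 × (1/2)^2.4919 ≈ 11.413 μg/mL.
mirifecillin: 48.7 × (1/2)^0.89565 ≈ 26.176 μg/mL.
Mirifecillin has more remaining, at ≈ 26.176 μg/mL.

mirifecillin, 26.2 μg/mL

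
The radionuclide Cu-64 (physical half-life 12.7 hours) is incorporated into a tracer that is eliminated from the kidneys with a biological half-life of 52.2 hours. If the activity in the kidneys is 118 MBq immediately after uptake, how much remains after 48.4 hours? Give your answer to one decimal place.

4.4 MBq

1/t_eff = 1/t_phys + 1/t_biol = 1/12.7 + 1/52.2 = 0.097897 per hour.
t_eff = 12.7 × 52.2 / (12.7 + 52.2) ≈ 10.215 hours.
Remaining = 118 × (1/2)^(48.4/10.215) = 118 × (1/2)^4.7382 ≈ 4.4211 MBq.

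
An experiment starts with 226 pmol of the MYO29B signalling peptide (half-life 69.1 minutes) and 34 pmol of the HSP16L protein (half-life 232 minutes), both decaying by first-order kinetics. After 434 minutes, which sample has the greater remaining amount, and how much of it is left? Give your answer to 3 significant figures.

HSP16L protein, 9.30 pmol

MYO29B signalling peptide: 226 × (1/2)^6.2808 ≈ 2.9068 pmol.
HSP16L protein: 34 × (1/2)^1.8707 ≈ 9.2971 pmol.
HSP16L protein has more remaining, at ≈ 9.2971 pmol.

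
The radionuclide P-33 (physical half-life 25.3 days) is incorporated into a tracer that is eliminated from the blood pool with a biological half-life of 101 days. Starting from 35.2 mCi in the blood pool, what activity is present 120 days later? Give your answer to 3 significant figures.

0.577 mCi

1/t_eff = 1/t_phys + 1/t_biol = 1/25.3 + 1/101 = 0.049427 per day.
t_eff = 25.3 × 101 / (25.3 + 101) ≈ 20.232 days.
Remaining = 35.2 × (1/2)^(120/20.232) = 35.2 × (1/2)^5.9312 ≈ 0.57686 mCi.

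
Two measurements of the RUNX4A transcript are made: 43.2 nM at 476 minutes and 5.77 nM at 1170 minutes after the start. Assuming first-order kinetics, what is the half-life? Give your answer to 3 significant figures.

239 minutes

Over Δt = 1170 − 476 = 694 minutes, the level fell by a factor of 43.2/5.77 ≈ 7.487.
n = log₂(7.487) ≈ 2.9044 half-lives, so t½ = 694/2.9044 ≈ 238.95 minutes.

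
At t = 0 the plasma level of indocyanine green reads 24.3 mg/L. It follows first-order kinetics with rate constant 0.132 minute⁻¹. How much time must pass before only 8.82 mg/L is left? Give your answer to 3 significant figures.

7.68 minutes

t½ = ln 2 / k = 0.69315 / 0.132 ≈ 5.2511 minutes.
Fraction remaining = 8.82/24.3 ≈ 0.36296.
n = log₂(24.3/8.82) = ln(2.7551)/ln 2 ≈ 1.4621 half-lives.
t = n × t½ = 1.4621 × 5.2511 ≈ 7.6777 minutes.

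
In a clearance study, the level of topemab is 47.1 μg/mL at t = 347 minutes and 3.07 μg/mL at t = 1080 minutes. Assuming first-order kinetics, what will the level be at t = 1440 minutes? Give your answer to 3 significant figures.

Over Δt = 1080 − 347 = 733 minutes, the level fell by a factor of 47.1/3.07 ≈ 15.342.
n = log₂(15.342) ≈ 3.9394 half-lives, so t½ = 733/3.9394 ≈ 186.07 minutes.
From t = 1080 to t = 1440: 3.07 × (1/2)^((1440−1080)/186.07) ≈ 0.803 μg/mL.

0.803 μg/mL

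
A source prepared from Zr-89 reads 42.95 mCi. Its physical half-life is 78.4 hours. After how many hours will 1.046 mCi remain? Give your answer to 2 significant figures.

420 hours

Fraction remaining = 1.046/42.95 ≈ 0.024354.
n = log₂(42.95/1.046) = ln(41.061)/ln 2 ≈ 5.3597 half-lives.
t = n × t½ = 5.3597 × 78.4 ≈ 420.2 hours.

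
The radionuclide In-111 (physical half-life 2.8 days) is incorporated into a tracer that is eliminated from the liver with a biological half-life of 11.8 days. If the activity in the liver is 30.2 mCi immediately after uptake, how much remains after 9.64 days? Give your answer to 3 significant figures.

1/t_eff = 1/t_phys + 1/t_biol = 1/2.8 + 1/11.8 = 0.44189 per day.
t_eff = 2.8 × 11.8 / (2.8 + 11.8) ≈ 2.263 days.
Remaining = 30.2 × (1/2)^(9.64/2.263) = 30.2 × (1/2)^4.2598 ≈ 1.5764 mCi.

1.58 mCi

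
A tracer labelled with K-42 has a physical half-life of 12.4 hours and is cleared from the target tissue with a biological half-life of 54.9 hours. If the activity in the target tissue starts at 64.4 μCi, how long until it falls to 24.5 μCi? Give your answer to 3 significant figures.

14.1 hours

1/t_eff = 1/t_phys + 1/t_biol = 1/12.4 + 1/54.9 = 0.09886 per hour.
t_eff = 12.4 × 54.9 / (12.4 + 54.9) ≈ 10.115 hours.
n = log₂(64.4/24.5) ≈ 1.3943; t = 1.3943 × 10.115 ≈ 14.104 hours.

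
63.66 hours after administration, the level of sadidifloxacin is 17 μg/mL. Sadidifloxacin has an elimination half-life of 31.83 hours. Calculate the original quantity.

Number of half-lives elapsed: n = 63.66/31.83 ≈ 2.
A₀ = A × 2^n = 17 × 2^2 = 17 × 4 ≈ 68 μg/mL.

68 μg/mL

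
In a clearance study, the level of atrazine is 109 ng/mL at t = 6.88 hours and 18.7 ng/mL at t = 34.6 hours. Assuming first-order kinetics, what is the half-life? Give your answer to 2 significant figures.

11 hours

Over Δt = 34.6 − 6.88 = 27.72 hours, the level fell by a factor of 109/18.7 ≈ 5.8289.
n = log₂(5.8289) ≈ 2.5432 half-lives, so t½ = 27.72/2.5432 ≈ 10.9 hours.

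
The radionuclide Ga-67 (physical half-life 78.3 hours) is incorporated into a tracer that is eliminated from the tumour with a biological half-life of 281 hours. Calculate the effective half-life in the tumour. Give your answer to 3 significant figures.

1/t_eff = 1/t_phys + 1/t_biol = 1/78.3 + 1/281 = 0.01633 per hour.
t_eff = 78.3 × 281 / (78.3 + 281) ≈ 61.237 hours.

61.2 hours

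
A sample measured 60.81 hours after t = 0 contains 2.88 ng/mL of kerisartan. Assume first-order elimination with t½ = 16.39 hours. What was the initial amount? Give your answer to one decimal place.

37.7 ng/mL

Number of half-lives elapsed: n = 60.81/16.39 ≈ 3.7102.
A₀ = A × 2^n = 2.88 × 2^3.7102 = 2.88 × 13.088 ≈ 37.694 ng/mL.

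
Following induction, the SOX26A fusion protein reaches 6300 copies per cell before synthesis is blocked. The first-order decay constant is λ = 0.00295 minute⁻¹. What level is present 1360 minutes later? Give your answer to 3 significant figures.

114 copies per cell

t½ = ln 2 / λ = 0.69315 / 0.00295 ≈ 234.97 minutes.
Number of half-lives: n = 1360/234.97 ≈ 5.7881.
Remaining = 6300 × (1/2)^5.7881 = 6300 × 0.018097 ≈ 114.01 copies per cell.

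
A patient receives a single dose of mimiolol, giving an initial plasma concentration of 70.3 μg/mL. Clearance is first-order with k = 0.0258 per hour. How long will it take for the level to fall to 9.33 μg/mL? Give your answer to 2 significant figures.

78 hours

t½ = ln 2 / k = 0.69315 / 0.0258 ≈ 26.866 hours.
Fraction remaining = 9.33/70.3 ≈ 0.13272.
n = log₂(70.3/9.33) = ln(7.5348)/ln 2 ≈ 2.9136 half-lives.
t = n × t½ = 2.9136 × 26.866 ≈ 78.277 hours.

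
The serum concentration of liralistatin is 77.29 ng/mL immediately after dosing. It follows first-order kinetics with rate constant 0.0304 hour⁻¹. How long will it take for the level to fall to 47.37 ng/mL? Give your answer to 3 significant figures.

16.1 hours

t½ = ln 2 / λ = 0.69315 / 0.0304 ≈ 22.801 hours.
Fraction remaining = 47.37/77.29 ≈ 0.61289.
n = log₂(77.29/47.37) = ln(1.6316)/ln 2 ≈ 0.70631 half-lives.
t = n × t½ = 0.70631 × 22.801 ≈ 16.104 hours.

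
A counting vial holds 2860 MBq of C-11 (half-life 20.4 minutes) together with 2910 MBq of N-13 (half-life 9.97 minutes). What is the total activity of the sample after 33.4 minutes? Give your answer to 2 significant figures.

1200 MBq

C-11: 2860 × (1/2)^(33.4/20.4) = 2860 × (1/2)^1.6373 ≈ 919.4 MBq.
N-13: 2910 × (1/2)^(33.4/9.97) = 2910 × (1/2)^3.3501 ≈ 285.38 MBq.
Total = 919.4 + 285.38 ≈ 1204.8 MBq.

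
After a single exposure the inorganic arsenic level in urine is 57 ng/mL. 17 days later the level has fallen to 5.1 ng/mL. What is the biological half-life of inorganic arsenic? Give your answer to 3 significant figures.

4.88 days

A/A₀ = 5.1/57 ≈ 0.089474.
n = log₂(11.176) ≈ 3.4824 half-lives elapsed in 17 days.
t½ = 17/3.4824 ≈ 4.8817 days.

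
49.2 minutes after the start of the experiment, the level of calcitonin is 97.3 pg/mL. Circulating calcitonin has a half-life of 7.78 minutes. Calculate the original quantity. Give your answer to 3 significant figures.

7790 pg/mL

Number of half-lives elapsed: n = 49.2/7.78 ≈ 6.3239.
A₀ = A × 2^n = 97.3 × 2^6.3239 = 97.3 × 80.11 ≈ 7794.7 pg/mL.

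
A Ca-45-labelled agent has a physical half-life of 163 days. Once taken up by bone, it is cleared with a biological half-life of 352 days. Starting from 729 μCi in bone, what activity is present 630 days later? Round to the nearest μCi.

14 μCi

1/t_eff = 1/t_phys + 1/t_biol = 1/163 + 1/352 = 0.0089759 per day.
t_eff = 163 × 352 / (163 + 352) ≈ 111.41 days.
Remaining = 729 × (1/2)^(630/111.41) = 729 × (1/2)^5.6548 ≈ 14.47 μCi.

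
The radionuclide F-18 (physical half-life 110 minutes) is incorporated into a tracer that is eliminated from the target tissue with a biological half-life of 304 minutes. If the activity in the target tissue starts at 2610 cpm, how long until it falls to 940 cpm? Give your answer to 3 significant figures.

1/t_eff = 1/t_phys + 1/t_biol = 1/110 + 1/304 = 0.01238 per minute.
t_eff = 110 × 304 / (110 + 304) ≈ 80.773 minutes.
n = log₂(2610/940) ≈ 1.4733; t = 1.4733 × 80.773 ≈ 119 minutes.

119 minutes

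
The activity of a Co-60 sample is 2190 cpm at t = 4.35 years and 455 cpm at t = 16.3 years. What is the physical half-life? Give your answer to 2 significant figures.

5.3 years

Over Δt = 16.3 − 4.35 = 11.95 years, the level fell by a factor of 2190/455 ≈ 4.8132.
n = log₂(4.8132) ≈ 2.267 half-lives, so t½ = 11.95/2.267 ≈ 5.2713 years.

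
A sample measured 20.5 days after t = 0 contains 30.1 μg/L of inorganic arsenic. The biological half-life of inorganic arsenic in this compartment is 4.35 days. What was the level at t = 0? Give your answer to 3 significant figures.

Number of half-lives elapsed: n = 20.5/4.35 ≈ 4.7126.
A₀ = A × 2^n = 30.1 × 2^4.7126 = 30.1 × 26.221 ≈ 789.25 μg/L.

789 μg/L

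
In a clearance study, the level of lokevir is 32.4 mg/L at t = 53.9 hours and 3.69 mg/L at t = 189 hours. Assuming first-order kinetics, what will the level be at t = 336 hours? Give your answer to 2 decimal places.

Over Δt = 189 − 53.9 = 135.1 hours, the level fell by a factor of 32.4/3.69 ≈ 8.7805.
n = log₂(8.7805) ≈ 3.1343 half-lives, so t½ = 135.1/3.1343 ≈ 43.104 hours.
From t = 189 to t = 336: 3.69 × (1/2)^((336−189)/43.104) ≈ 0.34706 mg/L.

0.35 mg/L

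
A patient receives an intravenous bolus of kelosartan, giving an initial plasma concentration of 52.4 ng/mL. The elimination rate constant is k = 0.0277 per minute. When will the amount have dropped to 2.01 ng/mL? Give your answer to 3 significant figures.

118 minutes

t½ = ln 2 / k = 0.69315 / 0.0277 ≈ 25.023 minutes.
Fraction remaining = 2.01/52.4 ≈ 0.038359.
n = log₂(52.4/2.01) = ln(26.07)/ln 2 ≈ 4.7043 half-lives.
t = n × t½ = 4.7043 × 25.023 ≈ 117.72 minutes.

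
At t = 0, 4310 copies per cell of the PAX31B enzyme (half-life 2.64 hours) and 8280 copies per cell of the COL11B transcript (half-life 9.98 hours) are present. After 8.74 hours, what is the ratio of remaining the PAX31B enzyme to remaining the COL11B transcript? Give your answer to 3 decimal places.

0.096

PAX31B enzyme: 4310 × (1/2)^(8.74/2.64) = 4310 × (1/2)^3.3106 ≈ 434.4 copies per cell.
COL11B transcript: 8280 × (1/2)^(8.74/9.98) = 8280 × (1/2)^0.87575 ≈ 4512.4 copies per cell.
Ratio ≈ 434.4 / 4512.4 ≈ 0.096268.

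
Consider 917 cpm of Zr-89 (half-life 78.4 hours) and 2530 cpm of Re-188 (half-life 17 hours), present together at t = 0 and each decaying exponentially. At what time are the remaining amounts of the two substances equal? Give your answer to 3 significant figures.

Set 917·(1/2)^(t/78.4) = 2530·(1/2)^(t/17).
Taking log₂: log₂(917/2530) = t·(1/78.4 − 1/17).
log₂(0.36245) = -1.4641; 1/78.4 − 1/17 = -0.046068.
t = -1.4641 / -0.046068 ≈ 31.782 hours.

31.8 hours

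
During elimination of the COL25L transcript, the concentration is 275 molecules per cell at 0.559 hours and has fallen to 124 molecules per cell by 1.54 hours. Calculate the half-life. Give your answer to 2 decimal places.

Over Δt = 1.54 − 0.559 = 0.981 hours, the level fell by a factor of 275/124 ≈ 2.2177.
n = log₂(2.2177) ≈ 1.1491 half-lives, so t½ = 0.981/1.1491 ≈ 0.85372 hours.

0.85 hours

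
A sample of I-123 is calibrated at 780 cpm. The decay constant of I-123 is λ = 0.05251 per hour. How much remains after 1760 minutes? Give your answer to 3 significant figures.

167 cpm

t½ = ln 2 / λ = 0.69315 / 0.05251 ≈ 13.2 hours.
Convert the elapsed time: 1760 minutes = 29.3333 hours.
Number of half-lives: n = 29.3333/13.2 ≈ 2.2222.
Remaining = 780 × (1/2)^2.2222 = 780 × 0.21432 ≈ 167.17 cpm.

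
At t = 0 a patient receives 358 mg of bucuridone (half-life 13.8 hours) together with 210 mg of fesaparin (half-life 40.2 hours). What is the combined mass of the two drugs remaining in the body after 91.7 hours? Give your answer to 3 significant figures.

bucuridone: 358 × (1/2)^(91.7/13.8) = 358 × (1/2)^6.6449 ≈ 3.5773 mg.
fesaparin: 210 × (1/2)^(91.7/40.2) = 210 × (1/2)^2.2811 ≈ 43.206 mg.
Total = 3.5773 + 43.206 ≈ 46.783 mg.

46.8 mg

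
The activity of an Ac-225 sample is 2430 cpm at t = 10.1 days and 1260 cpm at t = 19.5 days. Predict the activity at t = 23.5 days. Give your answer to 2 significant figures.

950 cpm

Over Δt = 19.5 − 10.1 = 9.4 days, the level fell by a factor of 2430/1260 ≈ 1.9286.
n = log₂(1.9286) ≈ 0.94753 half-lives, so t½ = 9.4/0.94753 ≈ 9.9205 days.
From t = 19.5 to t = 23.5: 1260 × (1/2)^((23.5−19.5)/9.9205) ≈ 952.78 cpm.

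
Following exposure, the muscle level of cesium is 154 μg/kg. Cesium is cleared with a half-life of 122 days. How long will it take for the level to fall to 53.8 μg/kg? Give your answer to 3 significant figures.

Fraction remaining = 53.8/154 ≈ 0.34935.
n = log₂(154/53.8) = ln(2.8625)/ln 2 ≈ 1.5173 half-lives.
t = n × t½ = 1.5173 × 122 ≈ 185.1 days.

185 days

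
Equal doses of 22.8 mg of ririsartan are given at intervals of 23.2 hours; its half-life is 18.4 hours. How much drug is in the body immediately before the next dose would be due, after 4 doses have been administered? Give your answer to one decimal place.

15.8 mg

The 4 doses were given 92.8, 69.6, 46.4, 23.2 hours ago.
Total = 22.8·(1/2)^(92.8/18.4) + 22.8·(1/2)^(69.6/18.4) + 22.8·(1/2)^(46.4/18.4) + 22.8·(1/2)^(23.2/18.4)
      = 0.69135 + 1.6567 + 3.9702 + 9.5143 ≈ 15.833 mg.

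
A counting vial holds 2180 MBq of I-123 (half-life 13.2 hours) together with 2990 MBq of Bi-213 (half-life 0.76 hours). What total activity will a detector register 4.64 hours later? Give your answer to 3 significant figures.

1750 MBq

I-123: 2180 × (1/2)^(4.64/13.2) = 2180 × (1/2)^0.35152 ≈ 1708.6 MBq.
Bi-213: 2990 × (1/2)^(4.64/0.76) = 2990 × (1/2)^6.1053 ≈ 43.431 MBq.
Total = 1708.6 + 43.431 ≈ 1752 MBq.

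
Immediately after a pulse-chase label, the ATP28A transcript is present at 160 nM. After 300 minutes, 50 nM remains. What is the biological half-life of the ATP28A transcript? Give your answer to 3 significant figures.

179 minutes

A/A₀ = 50/160 ≈ 0.3125.
n = log₂(3.2) ≈ 1.6781 half-lives elapsed in 300 minutes.
t½ = 300/1.6781 ≈ 178.78 minutes.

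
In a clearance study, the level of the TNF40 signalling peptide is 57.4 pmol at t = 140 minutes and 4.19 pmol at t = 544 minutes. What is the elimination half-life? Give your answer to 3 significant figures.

107 minutes

Over Δt = 544 − 140 = 404 minutes, the level fell by a factor of 57.4/4.19 ≈ 13.699.
n = log₂(13.699) ≈ 3.776 half-lives, so t½ = 404/3.776 ≈ 106.99 minutes.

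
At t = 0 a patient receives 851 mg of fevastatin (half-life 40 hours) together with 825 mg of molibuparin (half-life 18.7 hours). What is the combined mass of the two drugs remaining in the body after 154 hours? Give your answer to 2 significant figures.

62 mg

fevastatin: 851 × (1/2)^(154/40) = 851 × (1/2)^3.85 ≈ 59.015 mg.
molibuparin: 825 × (1/2)^(154/18.7) = 825 × (1/2)^8.2353 ≈ 2.7377 mg.
Total = 59.015 + 2.7377 ≈ 61.753 mg.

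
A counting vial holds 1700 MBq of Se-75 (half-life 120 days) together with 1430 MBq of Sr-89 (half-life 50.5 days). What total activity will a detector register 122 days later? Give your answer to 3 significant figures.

1110 MBq

Se-75: 1700 × (1/2)^(122/120) = 1700 × (1/2)^1.0167 ≈ 840.24 MBq.
Sr-89: 1430 × (1/2)^(122/50.5) = 1430 × (1/2)^2.4158 ≈ 267.98 MBq.
Total = 840.24 + 267.98 ≈ 1108.2 MBq.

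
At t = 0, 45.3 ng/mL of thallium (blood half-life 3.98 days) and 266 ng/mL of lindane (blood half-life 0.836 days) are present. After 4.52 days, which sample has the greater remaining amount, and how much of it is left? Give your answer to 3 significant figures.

thallium: 45.3 × (1/2)^1.1357 ≈ 20.617 ng/mL.
lindane: 266 × (1/2)^5.4067 ≈ 6.2705 ng/mL.
Thallium has more remaining, at ≈ 20.617 ng/mL.

thallium, 20.6 ng/mL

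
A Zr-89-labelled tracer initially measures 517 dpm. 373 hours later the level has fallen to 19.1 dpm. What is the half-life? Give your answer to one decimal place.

A/A₀ = 19.1/517 ≈ 0.036944.
n = log₂(27.068) ≈ 4.7585 half-lives elapsed in 373 hours.
t½ = 373/4.7585 ≈ 78.386 hours.

78.4 hours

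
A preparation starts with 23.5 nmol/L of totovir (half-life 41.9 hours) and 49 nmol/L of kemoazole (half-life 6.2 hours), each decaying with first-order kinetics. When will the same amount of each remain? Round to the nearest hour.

8 hours

Set 23.5·(1/2)^(t/41.9) = 49·(1/2)^(t/6.2).
Taking log₂: log₂(23.5/49) = t·(1/41.9 − 1/6.2).
log₂(0.47959) = -1.0601; 1/41.9 − 1/6.2 = -0.13742.
t = -1.0601 / -0.13742 ≈ 7.7142 hours.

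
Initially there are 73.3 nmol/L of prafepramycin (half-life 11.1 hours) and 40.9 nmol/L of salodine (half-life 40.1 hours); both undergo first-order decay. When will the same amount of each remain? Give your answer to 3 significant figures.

12.9 hours

Set 73.3·(1/2)^(t/11.1) = 40.9·(1/2)^(t/40.1).
Taking log₂: log₂(73.3/40.9) = t·(1/11.1 − 1/40.1).
log₂(1.7922) = 0.84171; 1/11.1 − 1/40.1 = 0.065152.
t = 0.84171 / 0.065152 ≈ 12.919 hours.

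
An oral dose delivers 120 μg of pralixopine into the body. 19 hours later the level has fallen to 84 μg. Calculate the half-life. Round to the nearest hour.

37 hours

A/A₀ = 84/120 ≈ 0.7.
n = log₂(1.4286) ≈ 0.51457 half-lives elapsed in 19 hours.
t½ = 19/0.51457 ≈ 36.924 hours.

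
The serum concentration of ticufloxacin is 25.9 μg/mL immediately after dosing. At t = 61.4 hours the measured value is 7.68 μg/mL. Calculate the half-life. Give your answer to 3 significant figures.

35.0 hours

A/A₀ = 7.68/25.9 ≈ 0.29653.
n = log₂(3.3724) ≈ 1.7538 half-lives elapsed in 61.4 hours.
t½ = 61.4/1.7538 ≈ 35.01 hours.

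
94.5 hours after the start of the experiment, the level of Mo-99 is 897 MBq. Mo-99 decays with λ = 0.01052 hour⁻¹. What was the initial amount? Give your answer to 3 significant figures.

2420 MBq

t½ = ln 2 / λ = 0.69315 / 0.01052 ≈ 65.889 hours.
Number of half-lives elapsed: n = 94.5/65.889 ≈ 1.4342.
A₀ = A × 2^n = 897 × 2^1.4342 = 897 × 2.7024 ≈ 2424.1 MBq.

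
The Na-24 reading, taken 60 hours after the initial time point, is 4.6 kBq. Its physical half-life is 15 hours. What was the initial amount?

73.6 kBq

Number of half-lives elapsed: n = 60/15 ≈ 4.
A₀ = A × 2^n = 4.6 × 2^4 = 4.6 × 16 ≈ 73.6 kBq.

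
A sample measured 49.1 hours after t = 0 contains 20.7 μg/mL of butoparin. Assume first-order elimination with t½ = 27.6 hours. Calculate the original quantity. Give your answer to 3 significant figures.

Number of half-lives elapsed: n = 49.1/27.6 ≈ 1.779.
A₀ = A × 2^n = 20.7 × 2^1.779 = 20.7 × 3.4318 ≈ 71.039 μg/mL.

71.0 μg/mL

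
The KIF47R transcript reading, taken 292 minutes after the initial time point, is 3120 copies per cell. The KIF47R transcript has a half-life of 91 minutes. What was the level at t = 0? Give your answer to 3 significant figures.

Number of half-lives elapsed: n = 292/91 ≈ 3.2088.
A₀ = A × 2^n = 3120 × 2^3.2088 = 3120 × 9.2458 ≈ 28847 copies per cell.

28800 copies per cell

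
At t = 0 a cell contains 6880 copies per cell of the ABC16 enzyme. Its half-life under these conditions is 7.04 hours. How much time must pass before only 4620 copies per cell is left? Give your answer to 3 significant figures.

4.04 hours

Fraction remaining = 4620/6880 ≈ 0.67151.
n = log₂(6880/4620) = ln(1.4892)/ln 2 ≈ 0.57452 half-lives.
t = n × t½ = 0.57452 × 7.04 ≈ 4.0446 hours.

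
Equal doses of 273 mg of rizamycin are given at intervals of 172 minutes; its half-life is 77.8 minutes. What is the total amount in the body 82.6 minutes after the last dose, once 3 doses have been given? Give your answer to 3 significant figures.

165 mg

The 3 doses were given 426.6, 254.6, 82.6 minutes ago.
Total = 273·(1/2)^(426.6/77.8) + 273·(1/2)^(254.6/77.8) + 273·(1/2)^(82.6/77.8)
      = 6.1028 + 28.252 + 130.79 ≈ 165.14 mg.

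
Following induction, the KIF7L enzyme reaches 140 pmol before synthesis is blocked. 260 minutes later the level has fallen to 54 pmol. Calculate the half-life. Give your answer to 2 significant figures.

A/A₀ = 54/140 ≈ 0.38571.
n = log₂(2.5926) ≈ 1.3744 half-lives elapsed in 260 minutes.
t½ = 260/1.3744 ≈ 189.17 minutes.

190 minutes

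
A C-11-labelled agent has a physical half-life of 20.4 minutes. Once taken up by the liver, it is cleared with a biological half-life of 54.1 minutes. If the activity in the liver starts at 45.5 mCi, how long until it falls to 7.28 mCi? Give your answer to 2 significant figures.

39 minutes

1/t_eff = 1/t_phys + 1/t_biol = 1/20.4 + 1/54.1 = 0.067504 per minute.
t_eff = 20.4 × 54.1 / (20.4 + 54.1) ≈ 14.814 minutes.
n = log₂(45.5/7.28) ≈ 2.6439; t = 2.6439 × 14.814 ≈ 39.166 minutes.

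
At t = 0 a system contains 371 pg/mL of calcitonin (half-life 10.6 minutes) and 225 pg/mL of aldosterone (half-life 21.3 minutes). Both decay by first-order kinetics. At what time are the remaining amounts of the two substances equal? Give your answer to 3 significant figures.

Set 371·(1/2)^(t/10.6) = 225·(1/2)^(t/21.3).
Taking log₂: log₂(371/225) = t·(1/10.6 − 1/21.3).
log₂(1.6489) = 0.72149; 1/10.6 − 1/21.3 = 0.047391.
t = 0.72149 / 0.047391 ≈ 15.224 minutes.

15.2 minutes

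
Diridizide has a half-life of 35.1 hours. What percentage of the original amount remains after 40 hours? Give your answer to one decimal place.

45.4%

n = 40/35.1 ≈ 1.1396 half-lives.
Fraction remaining = (1/2)^1.1396 ≈ 0.45389, i.e. 45.389%.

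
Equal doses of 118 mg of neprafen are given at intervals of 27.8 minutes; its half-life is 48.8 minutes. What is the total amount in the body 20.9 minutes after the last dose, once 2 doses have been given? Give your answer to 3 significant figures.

The 2 doses were given 48.7, 20.9 minutes ago.
Total = 118·(1/2)^(48.7/48.8) + 118·(1/2)^(20.9/48.8)
      = 59.084 + 87.691 ≈ 146.78 mg.

147 mg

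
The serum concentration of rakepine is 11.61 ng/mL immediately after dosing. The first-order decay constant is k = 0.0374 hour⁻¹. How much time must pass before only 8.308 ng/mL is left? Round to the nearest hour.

t½ = ln 2 / k = 0.69315 / 0.0374 ≈ 18.533 hours.
Fraction remaining = 8.308/11.61 ≈ 0.71559.
n = log₂(11.61/8.308) = ln(1.3974)/ln 2 ≈ 0.48279 half-lives.
t = n × t½ = 0.48279 × 18.533 ≈ 8.9478 hours.

9 hours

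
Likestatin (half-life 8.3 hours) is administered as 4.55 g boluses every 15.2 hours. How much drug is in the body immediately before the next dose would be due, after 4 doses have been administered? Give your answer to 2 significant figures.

The 4 doses were given 60.8, 45.6, 30.4, 15.2 hours ago.
Total = 4.55·(1/2)^(60.8/8.3) + 4.55·(1/2)^(45.6/8.3) + 4.55·(1/2)^(30.4/8.3) + 4.55·(1/2)^(15.2/8.3)
      = 0.028371 + 0.10096 + 0.35929 + 1.2786 ≈ 1.7672 g.

1.8 g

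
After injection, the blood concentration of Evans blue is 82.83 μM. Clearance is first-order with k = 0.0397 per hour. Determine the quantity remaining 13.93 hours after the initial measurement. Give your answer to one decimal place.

47.6 μM

t½ = ln 2 / k = 0.69315 / 0.0397 ≈ 17.46 hours.
Number of half-lives: n = 13.93/17.46 ≈ 0.79784.
Remaining = 82.83 × (1/2)^0.79784 = 82.83 × 0.57521 ≈ 47.645 μM.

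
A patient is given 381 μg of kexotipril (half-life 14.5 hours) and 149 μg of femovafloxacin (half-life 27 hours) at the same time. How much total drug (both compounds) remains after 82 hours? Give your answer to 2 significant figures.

kexotipril: 381 × (1/2)^(82/14.5) = 381 × (1/2)^5.6552 ≈ 7.5605 μg.
femovafloxacin: 149 × (1/2)^(82/27) = 149 × (1/2)^3.037 ≈ 18.153 μg.
Total = 7.5605 + 18.153 ≈ 25.713 μg.

26 μg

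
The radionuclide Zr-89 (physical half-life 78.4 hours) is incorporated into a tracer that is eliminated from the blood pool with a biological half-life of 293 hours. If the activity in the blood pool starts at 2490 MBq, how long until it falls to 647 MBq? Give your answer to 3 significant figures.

1/t_eff = 1/t_phys + 1/t_biol = 1/78.4 + 1/293 = 0.016168 per hour.
t_eff = 78.4 × 293 / (78.4 + 293) ≈ 61.85 hours.
n = log₂(2490/647) ≈ 1.9443; t = 1.9443 × 61.85 ≈ 120.26 hours.

120 hours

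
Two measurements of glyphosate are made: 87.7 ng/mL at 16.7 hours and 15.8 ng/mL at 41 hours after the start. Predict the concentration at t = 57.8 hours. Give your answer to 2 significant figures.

Over Δt = 41 − 16.7 = 24.3 hours, the level fell by a factor of 87.7/15.8 ≈ 5.5506.
n = log₂(5.5506) ≈ 2.4727 half-lives, so t½ = 24.3/2.4727 ≈ 9.8275 hours.
From t = 41 to t = 57.8: 15.8 × (1/2)^((57.8−41)/9.8275) ≈ 4.8311 ng/mL.

4.8 ng/mL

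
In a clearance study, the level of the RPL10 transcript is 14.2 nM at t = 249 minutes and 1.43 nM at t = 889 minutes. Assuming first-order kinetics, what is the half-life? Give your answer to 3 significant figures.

Over Δt = 889 − 249 = 640 minutes, the level fell by a factor of 14.2/1.43 ≈ 9.9301.
n = log₂(9.9301) ≈ 3.3118 half-lives, so t½ = 640/3.3118 ≈ 193.25 minutes.

193 minutes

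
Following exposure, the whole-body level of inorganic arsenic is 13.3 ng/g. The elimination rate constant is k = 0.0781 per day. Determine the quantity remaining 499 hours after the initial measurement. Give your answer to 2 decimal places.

t½ = ln 2 / k = 0.69315 / 0.0781 ≈ 8.8751 days.
Convert the elapsed time: 499 hours = 20.7917 days.
Number of half-lives: n = 20.7917/8.8751 ≈ 2.3427.
Remaining = 13.3 × (1/2)^2.3427 = 13.3 × 0.19714 ≈ 2.622 ng/g.

2.62 ng/g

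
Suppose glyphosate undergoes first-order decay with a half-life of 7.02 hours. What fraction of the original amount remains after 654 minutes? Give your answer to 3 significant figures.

0.341

654 minutes = 10.9 hours.
n = 10.9/7.02 ≈ 1.5527 half-lives.
Fraction remaining = (1/2)^1.5527 ≈ 0.34087.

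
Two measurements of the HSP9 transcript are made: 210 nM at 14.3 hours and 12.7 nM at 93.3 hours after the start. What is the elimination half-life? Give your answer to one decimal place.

19.5 hours

Over Δt = 93.3 − 14.3 = 79 hours, the level fell by a factor of 210/12.7 ≈ 16.535.
n = log₂(16.535) ≈ 4.0475 half-lives, so t½ = 79/4.0475 ≈ 19.518 hours.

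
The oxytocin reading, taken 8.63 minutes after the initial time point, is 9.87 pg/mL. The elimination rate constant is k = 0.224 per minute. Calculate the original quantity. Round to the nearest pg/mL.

t½ = ln 2 / k = 0.69315 / 0.224 ≈ 3.0944 minutes.
Number of half-lives elapsed: n = 8.63/3.0944 ≈ 2.7889.
A₀ = A × 2^n = 9.87 × 2^2.7889 = 9.87 × 6.911 ≈ 68.212 pg/mL.

68 pg/mL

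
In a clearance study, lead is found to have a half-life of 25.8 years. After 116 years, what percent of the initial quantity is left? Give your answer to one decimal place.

n = 116/25.8 ≈ 4.4961 half-lives.
Fraction remaining = (1/2)^4.4961 ≈ 0.044313, i.e. 4.4313%.

4.4%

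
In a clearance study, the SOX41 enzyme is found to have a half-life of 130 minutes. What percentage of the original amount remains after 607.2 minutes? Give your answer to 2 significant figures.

n = 607.2/130 ≈ 4.6708 half-lives.
Fraction remaining = (1/2)^4.6708 ≈ 0.039261, i.e. 3.9261%.

3.9%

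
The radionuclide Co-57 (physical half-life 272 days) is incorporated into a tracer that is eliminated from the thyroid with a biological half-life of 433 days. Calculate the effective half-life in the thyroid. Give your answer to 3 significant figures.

1/t_eff = 1/t_phys + 1/t_biol = 1/272 + 1/433 = 0.0059859 per day.
t_eff = 272 × 433 / (272 + 433) ≈ 167.06 days.

167 days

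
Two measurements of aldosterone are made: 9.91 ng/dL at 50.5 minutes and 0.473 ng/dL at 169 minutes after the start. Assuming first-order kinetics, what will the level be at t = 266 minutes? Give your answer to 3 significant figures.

Over Δt = 169 − 50.5 = 118.5 minutes, the level fell by a factor of 9.91/0.473 ≈ 20.951.
n = log₂(20.951) ≈ 4.389 half-lives, so t½ = 118.5/4.389 ≈ 26.999 minutes.
From t = 169 to t = 266: 0.473 × (1/2)^((266−169)/26.999) ≈ 0.039207 ng/dL.

0.0392 ng/dL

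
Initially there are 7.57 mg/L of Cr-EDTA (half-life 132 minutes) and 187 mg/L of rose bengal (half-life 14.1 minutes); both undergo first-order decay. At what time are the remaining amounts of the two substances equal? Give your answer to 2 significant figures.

Set 7.57·(1/2)^(t/132) = 187·(1/2)^(t/14.1).
Taking log₂: log₂(7.57/187) = t·(1/132 − 1/14.1).
log₂(0.040481) = -4.6266; 1/132 − 1/14.1 = -0.063346.
t = -4.6266 / -0.063346 ≈ 73.037 minutes.

73 minutes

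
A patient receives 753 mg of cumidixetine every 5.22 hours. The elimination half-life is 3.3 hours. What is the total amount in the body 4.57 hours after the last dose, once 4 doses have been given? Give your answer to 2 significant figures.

The 4 doses were given 20.23, 15.01, 9.79, 4.57 hours ago.
Total = 753·(1/2)^(20.23/3.3) + 753·(1/2)^(15.01/3.3) + 753·(1/2)^(9.79/3.3) + 753·(1/2)^(4.57/3.3)
      = 10.75 + 32.178 + 96.325 + 288.35 ≈ 427.6 mg.

430 mg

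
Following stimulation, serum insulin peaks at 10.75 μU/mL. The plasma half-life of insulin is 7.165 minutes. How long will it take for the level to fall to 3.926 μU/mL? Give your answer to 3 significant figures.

10.4 minutes

Fraction remaining = 3.926/10.75 ≈ 0.36521.
n = log₂(10.75/3.926) = ln(2.7382)/ln 2 ≈ 1.4532 half-lives.
t = n × t½ = 1.4532 × 7.165 ≈ 10.412 minutes.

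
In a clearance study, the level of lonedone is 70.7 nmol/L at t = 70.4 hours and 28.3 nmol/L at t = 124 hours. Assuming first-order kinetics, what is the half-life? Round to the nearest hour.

Over Δt = 124 − 70.4 = 53.6 hours, the level fell by a factor of 70.7/28.3 ≈ 2.4982.
n = log₂(2.4982) ≈ 1.3209 half-lives, so t½ = 53.6/1.3209 ≈ 40.578 hours.

41 hours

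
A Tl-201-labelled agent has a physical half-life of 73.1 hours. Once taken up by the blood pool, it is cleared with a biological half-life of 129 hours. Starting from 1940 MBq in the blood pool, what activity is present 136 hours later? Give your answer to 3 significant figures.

257 MBq

1/t_eff = 1/t_phys + 1/t_biol = 1/73.1 + 1/129 = 0.021432 per hour.
t_eff = 73.1 × 129 / (73.1 + 129) ≈ 46.66 hours.
Remaining = 1940 × (1/2)^(136/46.66) = 1940 × (1/2)^2.9147 ≈ 257.27 MBq.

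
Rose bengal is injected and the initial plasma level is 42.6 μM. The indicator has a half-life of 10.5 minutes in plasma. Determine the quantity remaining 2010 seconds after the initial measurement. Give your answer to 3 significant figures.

Convert the elapsed time: 2010 seconds = 33.5 minutes.
Number of half-lives: n = 33.5/10.5 ≈ 3.1905.
Remaining = 42.6 × (1/2)^3.1905 = 42.6 × 0.10954 ≈ 4.6664 μM.

4.67 μM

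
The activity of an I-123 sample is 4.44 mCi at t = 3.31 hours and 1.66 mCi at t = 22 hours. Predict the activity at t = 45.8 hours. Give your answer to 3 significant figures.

0.474 mCi

Over Δt = 22 − 3.31 = 18.69 hours, the level fell by a factor of 4.44/1.66 ≈ 2.6747.
n = log₂(2.6747) ≈ 1.4194 half-lives, so t½ = 18.69/1.4194 ≈ 13.168 hours.
From t = 22 to t = 45.8: 1.66 × (1/2)^((45.8−22)/13.168) ≈ 0.47426 mCi.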